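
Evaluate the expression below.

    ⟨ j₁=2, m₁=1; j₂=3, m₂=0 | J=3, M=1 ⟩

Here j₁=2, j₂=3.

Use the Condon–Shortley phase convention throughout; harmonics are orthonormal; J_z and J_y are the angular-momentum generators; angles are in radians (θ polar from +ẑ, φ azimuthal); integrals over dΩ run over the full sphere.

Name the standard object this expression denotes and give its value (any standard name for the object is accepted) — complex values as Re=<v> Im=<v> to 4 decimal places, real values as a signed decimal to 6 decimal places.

Clebsch–Gordan coefficient, −√(1/30) ≈ -0.182574

This is a Clebsch–Gordan (vector-coupling) coefficient.
triangle: 2!·2!·4!/9! = 96/362880
(j±m)!: 3!·1!·3!·3!·4!·2! = 10368
prefactor² = (2J+1)·Δ·N² = 96/5
  k=0: +1/(0!·2!·1!·3!·1!·1!) = 1/12
  k=1: −1/(1!·1!·0!·2!·2!·2!) = -1/8
Σ = -1/24  ⇒  CG² = 96/5·(-1/24)² = 1/30
CG = −√(1/30) = -0.182574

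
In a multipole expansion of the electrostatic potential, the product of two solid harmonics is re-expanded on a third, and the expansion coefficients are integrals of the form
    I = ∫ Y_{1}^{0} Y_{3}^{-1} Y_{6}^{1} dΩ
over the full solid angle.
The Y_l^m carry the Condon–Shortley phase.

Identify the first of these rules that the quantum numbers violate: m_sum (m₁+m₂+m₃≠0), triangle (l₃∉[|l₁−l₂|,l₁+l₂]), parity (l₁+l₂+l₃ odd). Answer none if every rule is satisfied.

triangle

azimuthal sum: 0 − 1 + 1 = 0  ✓
l₃ must lie in [2,4]; have l₃=6  ✗
L = 1 + 3 + 6 = 10 (even)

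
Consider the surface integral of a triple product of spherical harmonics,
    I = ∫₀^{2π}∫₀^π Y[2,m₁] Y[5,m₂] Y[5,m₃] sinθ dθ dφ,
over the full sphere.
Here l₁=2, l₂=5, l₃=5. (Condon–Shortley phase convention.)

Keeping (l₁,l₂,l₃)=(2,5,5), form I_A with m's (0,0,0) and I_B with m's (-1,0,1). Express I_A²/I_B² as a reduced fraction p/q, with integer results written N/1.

20/1

Same 2,5,5: normalisation and zero-m 3j drop out of the ratio.
A: Δ: 2! 2! 8! / 13! → 1/38610; sum: t=0:+1/2880 t=1:−1/576 t=2:+1/2880 = -1/960; 3j²(2 5 5; 0 0 0) = Δ·Π!·Σ² = 10/429  (sign +1)
B: Δ: 2! 2! 8! / 13! → 1/38610; sum: t=1:−1/1152 t=2:+1/1440 = -1/5760; 3j²(2 5 5; -1 0 1) = Δ·Π!·Σ² = 1/858  (sign -1)
I_A²/I_B² = (10/429)/(1/858) = 20/1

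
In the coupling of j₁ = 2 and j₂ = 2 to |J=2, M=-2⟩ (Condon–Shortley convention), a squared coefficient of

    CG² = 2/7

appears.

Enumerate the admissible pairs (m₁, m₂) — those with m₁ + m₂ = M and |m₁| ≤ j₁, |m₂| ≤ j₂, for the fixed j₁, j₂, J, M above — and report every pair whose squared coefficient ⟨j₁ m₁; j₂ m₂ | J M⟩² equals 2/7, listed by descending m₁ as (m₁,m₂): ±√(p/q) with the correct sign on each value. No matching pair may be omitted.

(0,-2): +√(2/7); (-2,0): +√(2/7)

Admissible pairs with m₁+m₂ = M = -2: (-2,0), (-1,-1), (0,-2)
  (m₁,m₂)=(0,-2): CG² = 2/7, CG = +√(2/7)   ← matches the target
  (m₁,m₂)=(-1,-1): CG² = 3/7, CG = −√(3/7)
  (m₁,m₂)=(-2,0): CG² = 2/7, CG = +√(2/7)   ← matches the target
Pairs with CG² = 2/7: (0,-2): +√(2/7); (-2,0): +√(2/7)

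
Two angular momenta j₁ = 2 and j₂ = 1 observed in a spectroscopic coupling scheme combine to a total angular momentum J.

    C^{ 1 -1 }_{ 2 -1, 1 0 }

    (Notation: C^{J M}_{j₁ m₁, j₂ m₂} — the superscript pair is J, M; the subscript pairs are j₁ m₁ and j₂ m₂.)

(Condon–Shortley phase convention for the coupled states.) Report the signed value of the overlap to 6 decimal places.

triangle: 2!*2!*0!/5! = 4/120
(j±m)!: 1!*3!*1!*1!*0!*2! = 12
prefactor² = (2J+1)*Δ*N² = 6/5
  k=1: −1/(1!*1!*2!*0!*0!*0!) = -1/2
Σ = -1/2  ⇒  CG² = 6/5*(-1/2)² = 3/10
CG = −√(3/10) = -0.547723

-0.547723  (= −√(3/10))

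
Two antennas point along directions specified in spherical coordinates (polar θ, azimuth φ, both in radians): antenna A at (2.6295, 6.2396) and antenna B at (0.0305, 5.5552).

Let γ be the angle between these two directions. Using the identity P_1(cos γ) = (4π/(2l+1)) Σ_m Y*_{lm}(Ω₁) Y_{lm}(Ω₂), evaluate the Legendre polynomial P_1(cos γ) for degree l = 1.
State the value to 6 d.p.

-0.859738

Expand P_1 via completeness: Σ_{m} conj(Y_{1,m}) at Ω₁ times Y_{1,m} at Ω₂ —
  term(m=-1) = (0.001382, 0.001128)   from Y*(Ω₁)=(0.169132, -0.007376), Y(Ω₂)=(0.007865, 0.007010)
  term(m=+0) = (-0.208011, -0.000000)   from Y*(Ω₁)=(-0.425925, -0.000000), Y(Ω₂)=(0.488375, 0.000000)
  term(m=+1) = (0.001382, -0.001128)   from Y*(Ω₁)=(-0.169132, -0.007376), Y(Ω₂)=(-0.007865, 0.007010)
Accumulated sum (-0.205247, 0.000000); after 4π/(2l+1) scaling, (-0.859738, 0.000000) ⇒ P_1 = -0.859738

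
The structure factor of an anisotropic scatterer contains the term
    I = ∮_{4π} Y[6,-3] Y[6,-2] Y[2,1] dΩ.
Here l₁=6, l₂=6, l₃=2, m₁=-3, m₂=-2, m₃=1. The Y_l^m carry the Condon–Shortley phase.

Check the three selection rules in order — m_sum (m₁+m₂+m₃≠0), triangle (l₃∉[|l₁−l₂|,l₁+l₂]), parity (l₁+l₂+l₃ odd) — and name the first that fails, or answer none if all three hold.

Σmᵢ = -4  ✗
l₃∈[|l₁−l₂|,l₁+l₂]=[0,12], have l₃=2
Σlᵢ = 14 ⇒ even

m_sum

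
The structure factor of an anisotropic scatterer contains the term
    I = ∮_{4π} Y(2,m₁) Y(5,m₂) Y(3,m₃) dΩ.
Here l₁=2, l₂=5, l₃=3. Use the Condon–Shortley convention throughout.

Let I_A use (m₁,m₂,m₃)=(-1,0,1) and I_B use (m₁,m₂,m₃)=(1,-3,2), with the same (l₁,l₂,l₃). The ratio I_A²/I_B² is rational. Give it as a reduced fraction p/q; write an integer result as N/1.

25/56

Same 2,5,3: normalisation and zero-m 3j drop out of the ratio.
A: Δ: 4! 0! 6! / 11! → 1/2310; sum: t=3:−1/288 = -1/288; 3j²(2 5 3; -1 0 1) = Δ·Π!·Σ² = 5/231  (sign -1)
B: Δ: 4! 0! 6! / 11! → 1/2310; sum: t=1:−1/720 = -1/720; 3j²(2 5 3; 1 -3 2) = Δ·Π!·Σ² = 8/165  (sign +1)
I_A²/I_B² = (5/231)/(8/165) = 25/56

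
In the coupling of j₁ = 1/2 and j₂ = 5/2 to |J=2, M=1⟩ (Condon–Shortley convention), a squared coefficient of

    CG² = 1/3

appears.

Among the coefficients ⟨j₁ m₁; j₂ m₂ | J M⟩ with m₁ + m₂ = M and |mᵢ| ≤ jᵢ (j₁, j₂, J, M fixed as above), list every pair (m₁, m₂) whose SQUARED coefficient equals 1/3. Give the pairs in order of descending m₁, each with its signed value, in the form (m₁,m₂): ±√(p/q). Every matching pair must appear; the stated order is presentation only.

Admissible pairs with m₁+m₂ = M = 1: (-1/2,3/2), (1/2,1/2)
  (m₁,m₂)=(1/2,1/2): CG² = 1/3, CG = +√(1/3)   ← matches the target
  (m₁,m₂)=(-1/2,3/2): CG² = 2/3, CG = −√(2/3)
Pairs with CG² = 1/3: (1/2,1/2): +√(1/3)

(1/2,1/2): +√(1/3)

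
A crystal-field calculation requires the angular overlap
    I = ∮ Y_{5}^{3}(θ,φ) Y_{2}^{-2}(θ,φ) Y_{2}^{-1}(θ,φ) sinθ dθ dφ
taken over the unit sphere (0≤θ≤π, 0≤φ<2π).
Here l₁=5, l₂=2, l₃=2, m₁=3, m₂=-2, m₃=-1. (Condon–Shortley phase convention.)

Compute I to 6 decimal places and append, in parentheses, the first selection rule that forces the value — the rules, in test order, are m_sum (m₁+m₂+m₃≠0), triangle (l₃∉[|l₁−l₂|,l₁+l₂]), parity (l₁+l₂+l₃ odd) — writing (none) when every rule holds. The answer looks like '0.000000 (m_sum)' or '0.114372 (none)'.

0.000000 (triangle)

|5−2|≤2≤5+2 violated ⇒ I = 0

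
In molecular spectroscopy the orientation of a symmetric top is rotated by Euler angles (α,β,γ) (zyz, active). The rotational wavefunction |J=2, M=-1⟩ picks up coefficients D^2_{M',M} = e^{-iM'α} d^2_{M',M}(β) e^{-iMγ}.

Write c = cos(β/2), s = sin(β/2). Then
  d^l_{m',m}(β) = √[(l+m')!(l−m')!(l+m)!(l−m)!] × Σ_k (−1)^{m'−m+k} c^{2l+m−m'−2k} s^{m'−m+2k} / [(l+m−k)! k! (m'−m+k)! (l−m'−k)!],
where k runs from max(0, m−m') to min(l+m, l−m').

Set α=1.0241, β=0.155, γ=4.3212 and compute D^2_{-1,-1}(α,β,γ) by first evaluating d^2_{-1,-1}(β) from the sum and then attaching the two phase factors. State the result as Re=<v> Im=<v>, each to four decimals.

First d^2_{-1,-1}(β=0.1550), then the phase factors e^{-i(-1)α} and e^{-i(-1)γ}:
c=cos(0.155000/2)=0.996998, s=sin(0.155000/2)=0.077422; N=√[1·6·1·6]=6.000000
Admissible k: 0..1 (factorial args all ≥0)
  k=0: (−1)^0·6.0000/(6)·0.9970^4·0.0774^0 = +0.988047
  k=1: (−1)^1·6.0000/(2)·0.9970^2·0.0774^2 = -0.017875
d^2_{-1,-1}(0.1550) = +0.988047 -0.017875 = +0.970173
Phases: e^{-i·(-1)·1.0241}=+0.519868+0.854247i, e^{-i·(-1)·4.3212}=-0.381288-0.924456i ⇒ D=+0.573852-0.782259i

Re=0.5739 Im=-0.7823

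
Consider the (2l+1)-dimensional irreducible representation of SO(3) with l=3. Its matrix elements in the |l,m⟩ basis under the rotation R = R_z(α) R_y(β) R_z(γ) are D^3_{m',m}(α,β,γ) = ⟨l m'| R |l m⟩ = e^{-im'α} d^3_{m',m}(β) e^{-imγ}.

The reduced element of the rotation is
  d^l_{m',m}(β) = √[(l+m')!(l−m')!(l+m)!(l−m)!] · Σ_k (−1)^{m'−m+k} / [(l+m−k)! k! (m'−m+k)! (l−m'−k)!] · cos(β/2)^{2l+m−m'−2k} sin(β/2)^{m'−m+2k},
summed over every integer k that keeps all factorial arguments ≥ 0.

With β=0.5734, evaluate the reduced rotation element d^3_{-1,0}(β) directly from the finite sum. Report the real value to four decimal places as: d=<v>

d^3_{-1,0}(β=0.5734) via the finite sum:
Half-angle: c=0.959182, s=0.282788. N=√(2·24·6·6)=41.569219
k∈{1,2,3} keeps every argument non-negative
  k=1: (−1)^0·41.5692/(12)·0.9592^5·0.2828^1 = +0.795350
  k=2: (−1)^1·41.5692/(4)·0.9592^3·0.2828^3 = -0.207396
  k=3: (−1)^2·41.5692/(12)·0.9592^1·0.2828^5 = +0.006009
d^3_{-1,0}(0.5734) = +0.795350 -0.207396 +0.006009 = +0.593963

d=0.5940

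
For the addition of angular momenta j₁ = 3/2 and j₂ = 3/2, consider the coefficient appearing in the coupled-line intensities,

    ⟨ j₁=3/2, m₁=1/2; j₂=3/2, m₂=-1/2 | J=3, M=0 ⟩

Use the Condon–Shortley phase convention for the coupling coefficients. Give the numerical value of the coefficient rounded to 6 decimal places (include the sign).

√[7·0!3!3!/7! · 2!1!1!2!3!3!] = √(36/5)
  +(−1)^0/∏(0,0,1,1,2,2)! = 1/4  (running 1/4)
⟨..|..⟩ = √(36/5)·(1/4) = +0.670820

+√(9/20) ≈ +0.670820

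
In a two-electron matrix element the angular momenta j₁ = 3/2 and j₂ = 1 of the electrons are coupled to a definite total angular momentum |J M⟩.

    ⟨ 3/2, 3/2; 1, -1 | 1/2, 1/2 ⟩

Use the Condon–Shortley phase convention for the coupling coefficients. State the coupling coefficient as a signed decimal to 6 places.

√[2·2!1!0!/4! · 3!0!0!2!1!0!] = √(2)
  +(−1)^0/∏(0,2,0,0,1,0)! = 1/2  (running 1/2)
⟨..|..⟩ = √(2)·(1/2) = +0.707107

+√(1/2) = +0.707107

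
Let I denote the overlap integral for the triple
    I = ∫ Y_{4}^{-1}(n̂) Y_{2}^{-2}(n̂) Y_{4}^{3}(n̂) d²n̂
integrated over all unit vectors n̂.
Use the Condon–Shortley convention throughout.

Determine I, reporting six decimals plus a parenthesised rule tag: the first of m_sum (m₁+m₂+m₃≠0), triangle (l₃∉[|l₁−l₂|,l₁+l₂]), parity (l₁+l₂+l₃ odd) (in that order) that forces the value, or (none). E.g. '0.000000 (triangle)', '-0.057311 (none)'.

0.159270 (none)

Rules hold: Σm=0, L=10 even, 2≤4≤6.
N = 9·5·9 = 405
Δ = 2!·6!·2!/11! = 1/13860
Racah Σ t=0..2: t=0:+1/192 t=1:−1/36 t=2:+1/192 = -5/288
⇒ 3j(4 2 4; 0 0 0)² = 20/693, sgn -1
Racah Σ t=0..0: t=0:+1/480 = 1/480
⇒ 3j(4 2 4; -1 -2 3)² = 3/110, sgn -1
4πI² = N·(3j₀)²·(3jₘ)² = 270/847
I = +1·√(0.318772/4π) = 0.15927046
No selection rule forces the value: the integral is nonzero (none).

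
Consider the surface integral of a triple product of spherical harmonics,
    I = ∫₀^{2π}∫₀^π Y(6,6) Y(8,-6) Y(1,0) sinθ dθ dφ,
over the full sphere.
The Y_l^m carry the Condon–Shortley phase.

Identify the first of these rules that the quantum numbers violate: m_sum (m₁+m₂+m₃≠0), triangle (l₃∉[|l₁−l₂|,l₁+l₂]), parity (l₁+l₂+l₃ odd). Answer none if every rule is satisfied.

triangle

m₁+m₂+m₃ = 6 − 6 + 0 = 0  ✓
triangle: need |l₁−l₂| ≤ l₃ ≤ l₁+l₂ = [2,14]; l₃=1 is outside  ✗
parity: l₁+l₂+l₃ = 15 is odd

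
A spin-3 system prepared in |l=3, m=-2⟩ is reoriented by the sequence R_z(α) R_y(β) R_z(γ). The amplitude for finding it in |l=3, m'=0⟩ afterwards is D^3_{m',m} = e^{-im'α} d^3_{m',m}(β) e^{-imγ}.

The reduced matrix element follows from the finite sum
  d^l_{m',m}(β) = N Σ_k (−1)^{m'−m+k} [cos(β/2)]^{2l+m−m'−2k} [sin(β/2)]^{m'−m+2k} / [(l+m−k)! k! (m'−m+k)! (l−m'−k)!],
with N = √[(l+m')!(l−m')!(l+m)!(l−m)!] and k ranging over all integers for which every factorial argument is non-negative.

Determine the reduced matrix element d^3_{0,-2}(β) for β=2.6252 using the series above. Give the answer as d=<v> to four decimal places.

d^3_{0,-2}(β=2.6252) via the finite sum:
Half-angle: c=0.255337, s=0.966852. N=√(6·6·1·120)=65.726707
The bounds max(0,m−m')=0 and min(l+m,l−m')=1 give 2 terms
  k=0: (−1)^2·65.7267/(12)·0.2553^4·0.9669^2 = +0.021764
  k=1: (−1)^3·65.7267/(12)·0.2553^2·0.9669^4 = -0.312053
d^3_{0,-2}(2.6252) = +0.021764 -0.312053 = -0.290289

d=-0.2903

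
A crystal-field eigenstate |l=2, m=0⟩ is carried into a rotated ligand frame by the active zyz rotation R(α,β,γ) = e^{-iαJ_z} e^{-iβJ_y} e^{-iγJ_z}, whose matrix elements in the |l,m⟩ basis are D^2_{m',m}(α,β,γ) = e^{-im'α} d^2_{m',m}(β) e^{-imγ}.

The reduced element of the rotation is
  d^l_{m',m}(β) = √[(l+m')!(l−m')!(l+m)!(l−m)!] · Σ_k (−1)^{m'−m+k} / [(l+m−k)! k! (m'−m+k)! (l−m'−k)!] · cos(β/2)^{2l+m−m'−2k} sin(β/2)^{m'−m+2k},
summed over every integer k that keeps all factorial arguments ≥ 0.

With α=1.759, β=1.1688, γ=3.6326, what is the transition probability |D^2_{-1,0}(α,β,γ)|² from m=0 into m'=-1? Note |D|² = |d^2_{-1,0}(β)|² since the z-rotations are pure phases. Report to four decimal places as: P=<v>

P=0.1945

D^2_{-1,0}(1.7590,1.1688,3.6326) = e^{-i·-1·1.7590}·d^2_{-1,0}(1.1688)·e^{-i·0·3.6326}. Compute d first:
c=cos(1.168800/2)=0.834043, s=sin(1.168800/2)=0.551699; N=√[1·6·2·2]=4.898979
Admissible k: 1..2 (factorial args all ≥0)
  k=1: (−1)^0·4.8990/(2)·0.8340^3·0.5517^1 = +0.784050
  k=2: (−1)^1·4.8990/(2)·0.8340^1·0.5517^3 = -0.343061
d^2_{-1,0}(1.1688) = +0.784050 -0.343061 = +0.440989
|D^2_{-1,0}|² = |d^2_{-1,0}(β)|² = (+0.440989)² = 0.194471 (the z-rotation phases have unit modulus)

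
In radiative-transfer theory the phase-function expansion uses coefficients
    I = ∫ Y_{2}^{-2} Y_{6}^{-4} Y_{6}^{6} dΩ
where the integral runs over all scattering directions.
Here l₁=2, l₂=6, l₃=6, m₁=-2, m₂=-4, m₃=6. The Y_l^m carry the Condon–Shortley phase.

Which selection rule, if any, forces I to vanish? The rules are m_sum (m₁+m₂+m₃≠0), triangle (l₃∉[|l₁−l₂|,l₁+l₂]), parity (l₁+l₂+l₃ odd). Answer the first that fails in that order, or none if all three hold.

none

Σmᵢ = 0  ✓
l₃∈[|l₁−l₂|,l₁+l₂]=[4,8], have l₃=6  ✓
Σlᵢ = 14 ⇒ even  ✓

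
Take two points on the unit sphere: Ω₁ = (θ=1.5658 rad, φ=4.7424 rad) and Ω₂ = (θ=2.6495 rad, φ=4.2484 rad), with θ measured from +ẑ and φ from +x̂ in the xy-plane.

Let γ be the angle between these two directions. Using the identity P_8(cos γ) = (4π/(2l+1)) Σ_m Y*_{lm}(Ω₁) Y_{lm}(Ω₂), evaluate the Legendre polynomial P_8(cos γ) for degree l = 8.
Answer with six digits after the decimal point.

-0.255253

Summing Y*_{l m}(θ₁,φ₁)·Y_{l m}(θ₂,φ₂) over m ∈ [−8, 8]; prefactor 4π/(2·8+1) = 0.739198:
  m=-8: (+0.500595+0.122551i) × (-0.001077-0.000691i) = -0.000455-0.000478i  (running Σ = -0.000455-0.000478i)
  m=-7: (-0.002148+0.010074i) × (+0.001014-0.009496i) = +0.000093+0.000031i  (running Σ = -0.000361-0.000447i)
  m=-6: (+0.370164+0.067384i) × (+0.041778-0.015614i) = +0.016517-0.002964i  (running Σ = +0.016156-0.003412i)
  m=-5: (-0.001822+0.012049i) × (+0.106896+0.099414i) = -0.001393+0.001107i  (running Σ = +0.014763-0.002305i)
  m=-4: (+0.335622+0.040484i) × (-0.094954+0.323910i) = -0.044982+0.104867i  (running Σ = -0.030219+0.102562i)
  m=-3: (-0.001177+0.013036i) × (-0.506195+0.091500i) = -0.000597-0.006706i  (running Σ = -0.030816+0.095856i)
  m=-2: (+0.321694+0.019332i) × (-0.231897-0.309636i) = -0.068614-0.104091i  (running Σ = -0.099430-0.008235i)
  m=-1: (-0.000404+0.013473i) × (-0.069134+0.138151i) = -0.001833-0.000987i  (running Σ = -0.101263-0.009223i)
  m=0: (+0.317751-0.000000i) × (-0.449359+0.000000i) = -0.142784+0.000000i  (running Σ = -0.244048-0.009223i)
  m=1: (+0.000404+0.013473i) × (+0.069134+0.138151i) = -0.001833+0.000987i  (running Σ = -0.245881-0.008235i)
  m=2: (+0.321694-0.019332i) × (-0.231897+0.309636i) = -0.068614+0.104091i  (running Σ = -0.314495+0.095856i)
  m=3: (+0.001177+0.013036i) × (+0.506195+0.091500i) = -0.000597+0.006706i  (running Σ = -0.315092+0.102562i)
  m=4: (+0.335622-0.040484i) × (-0.094954-0.323910i) = -0.044982-0.104867i  (running Σ = -0.360074-0.002305i)
  m=5: (+0.001822+0.012049i) × (-0.106896+0.099414i) = -0.001393-0.001107i  (running Σ = -0.361467-0.003412i)
  m=6: (+0.370164-0.067384i) × (+0.041778+0.015614i) = +0.016517+0.002964i  (running Σ = -0.344950-0.000447i)
  m=7: (+0.002148+0.010074i) × (-0.001014-0.009496i) = +0.000093-0.000031i  (running Σ = -0.344856-0.000478i)
  m=8: (+0.500595-0.122551i) × (-0.001077+0.000691i) = -0.000455+0.000478i  (running Σ = -0.345311+0.000000i)
Total Σ_m = -0.345311+0.000000i. Multiply by 0.739198: -0.255253+0.000000i. P_8(cos γ) = -0.255253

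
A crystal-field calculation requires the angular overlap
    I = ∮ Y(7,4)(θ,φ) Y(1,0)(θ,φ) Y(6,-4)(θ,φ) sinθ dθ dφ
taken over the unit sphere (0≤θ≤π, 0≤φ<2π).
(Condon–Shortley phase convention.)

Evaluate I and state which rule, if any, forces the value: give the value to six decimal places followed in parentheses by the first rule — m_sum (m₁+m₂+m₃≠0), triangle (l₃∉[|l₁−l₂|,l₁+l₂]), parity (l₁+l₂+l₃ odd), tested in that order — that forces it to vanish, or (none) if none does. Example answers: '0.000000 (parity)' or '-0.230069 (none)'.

0.201000 (none)

m-sum 0 ✓  L=14 even ✓  6≤6≤8 ✓
Π(2lᵢ+1) = 15×3×13 = 585
triangle coeff Δ(7,1,6) = 1/1365
Σ_t [1,1]: t=1:−1/518400 = -1/518400
(3j)²=7/195 [(7 1 6; 0 0 0)], sign=-1
Σ_t [1,1]: t=1:−1/7257600 = -1/7257600
(3j)²=11/455 [(7 1 6; 4 0 -4)], sign=-1
⇒ 4πI² = 33/65
I = (+1)√(33/65/(4π)) = 0.20099968
No selection rule forces the value: the integral is nonzero (none).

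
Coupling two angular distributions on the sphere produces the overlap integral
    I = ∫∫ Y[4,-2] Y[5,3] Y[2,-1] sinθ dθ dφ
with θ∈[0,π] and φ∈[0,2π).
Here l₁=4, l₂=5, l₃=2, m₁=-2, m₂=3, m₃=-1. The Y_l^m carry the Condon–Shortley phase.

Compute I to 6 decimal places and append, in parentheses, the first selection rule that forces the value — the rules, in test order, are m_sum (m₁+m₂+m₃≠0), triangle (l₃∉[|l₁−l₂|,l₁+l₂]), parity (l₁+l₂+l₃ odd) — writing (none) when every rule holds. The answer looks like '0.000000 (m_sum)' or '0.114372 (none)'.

L=11 odd ⇒ parity kills the (l;000) factor ⇒ I = 0

0.000000 (parity)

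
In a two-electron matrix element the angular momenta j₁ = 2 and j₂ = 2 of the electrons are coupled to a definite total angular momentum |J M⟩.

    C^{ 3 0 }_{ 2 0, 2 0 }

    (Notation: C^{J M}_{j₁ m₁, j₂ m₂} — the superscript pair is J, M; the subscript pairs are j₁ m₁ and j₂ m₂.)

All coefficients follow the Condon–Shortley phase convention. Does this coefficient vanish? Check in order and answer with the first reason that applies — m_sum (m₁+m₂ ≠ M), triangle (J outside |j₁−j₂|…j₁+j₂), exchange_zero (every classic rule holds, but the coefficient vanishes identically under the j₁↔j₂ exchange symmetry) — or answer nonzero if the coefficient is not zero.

m-sum: m₁+m₂ = 0+0 = 0, M = 0  ✓
triangle: |j₁−j₂| = 0 ≤ J = 3 ≤ j₁+j₂ = 4  ✓
exchange: j₁=j₂ and m₁=m₂, and (−1)^(j₁+j₂−J) = (−1)^1 = −1 forces ⟨j₁m₁;j₂m₂|JM⟩ = −⟨j₂m₂;j₁m₁|JM⟩ = −⟨j₁m₁;j₂m₂|JM⟩ ⇒ the coefficient vanishes identically
Racah sum check: Σ_k collapses to 0 ⇒ CG = 0

exchange_zero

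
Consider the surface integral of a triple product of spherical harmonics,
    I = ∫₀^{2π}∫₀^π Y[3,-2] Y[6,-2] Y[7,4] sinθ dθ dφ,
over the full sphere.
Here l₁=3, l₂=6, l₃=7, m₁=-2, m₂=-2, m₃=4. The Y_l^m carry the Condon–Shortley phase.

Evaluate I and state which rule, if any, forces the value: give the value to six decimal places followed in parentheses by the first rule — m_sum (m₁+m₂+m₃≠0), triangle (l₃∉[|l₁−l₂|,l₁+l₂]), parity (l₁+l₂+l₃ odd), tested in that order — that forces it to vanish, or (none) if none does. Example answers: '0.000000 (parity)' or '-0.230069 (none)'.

0.049256 (none)

m-sum 0 ✓  L=16 even ✓  3≤7≤9 ✓
Π(2lᵢ+1) = 7×13×15 = 1365
triangle coeff Δ(3,6,7) = 1/2042040
Σ_t [0,2]: t=0:+1/207360 t=1:−1/57600 t=2:+1/207360 = -1/129600
(3j)²=168/12155 [(3 6 7; 0 0 0)], sign=+1
Σ_t [1,2]: t=1:−1/725760 t=2:+1/967680 = -1/2903040
(3j)²=5/3094 [(3 6 7; -2 -2 4)], sign=+1
⇒ 4πI² = 1260/41327
I = (+1)√(1260/41327/(4π)) = 0.04925648
No selection rule forces the value: the integral is nonzero (none).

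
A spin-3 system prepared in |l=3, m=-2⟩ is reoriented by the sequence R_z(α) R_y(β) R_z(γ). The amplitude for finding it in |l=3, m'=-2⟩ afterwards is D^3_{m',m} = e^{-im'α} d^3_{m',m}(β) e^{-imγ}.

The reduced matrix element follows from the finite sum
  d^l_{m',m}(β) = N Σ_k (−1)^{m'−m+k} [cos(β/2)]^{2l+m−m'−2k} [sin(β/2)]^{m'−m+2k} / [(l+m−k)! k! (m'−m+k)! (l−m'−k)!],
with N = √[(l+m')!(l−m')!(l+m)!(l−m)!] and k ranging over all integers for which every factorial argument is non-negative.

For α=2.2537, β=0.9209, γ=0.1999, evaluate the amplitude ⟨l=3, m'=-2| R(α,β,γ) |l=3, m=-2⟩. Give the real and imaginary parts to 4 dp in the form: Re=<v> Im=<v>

D^3_{-2,-2}(2.2537,0.9209,0.1999) = e^{-i·-2·2.2537}·d^3_{-2,-2}(0.9209)·e^{-i·-2·0.1999}. Compute d first:
c=cos(0.920900/2)=0.895853, s=sin(0.920900/2)=0.444351; N=√[1·120·1·120]=120.000000
Admissible k: 0..1 (factorial args all ≥0)
  k=0: (−1)^0·120.0000/(120)·0.8959^6·0.4444^0 = +0.516915
  k=1: (−1)^1·120.0000/(24)·0.8959^4·0.4444^2 = -0.635871
d^3_{-2,-2}(0.9209) = +0.516915 -0.635871 = -0.118956
D = (-0.203556-0.979063i)·(-0.118956)·(+0.921139+0.389234i) = -0.023028+0.116706i

Re=-0.0230 Im=0.1167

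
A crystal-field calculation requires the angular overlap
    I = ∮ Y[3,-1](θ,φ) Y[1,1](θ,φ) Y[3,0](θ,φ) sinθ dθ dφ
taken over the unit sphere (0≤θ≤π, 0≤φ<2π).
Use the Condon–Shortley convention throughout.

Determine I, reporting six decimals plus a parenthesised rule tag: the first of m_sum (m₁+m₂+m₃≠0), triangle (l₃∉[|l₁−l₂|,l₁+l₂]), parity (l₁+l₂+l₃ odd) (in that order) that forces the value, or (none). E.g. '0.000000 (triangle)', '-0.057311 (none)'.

0.000000 (parity)

Σlᵢ=7 odd — θ-integrand is odd under cosθ→−cosθ; I=0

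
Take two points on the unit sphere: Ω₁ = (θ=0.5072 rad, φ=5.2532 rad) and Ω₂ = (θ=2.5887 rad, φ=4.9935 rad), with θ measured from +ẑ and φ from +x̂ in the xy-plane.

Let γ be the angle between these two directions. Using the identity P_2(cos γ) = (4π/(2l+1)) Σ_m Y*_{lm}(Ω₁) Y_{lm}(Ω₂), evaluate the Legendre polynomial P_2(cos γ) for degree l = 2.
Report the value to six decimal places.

Addition theorem: P_2(cos γ) = (4π/5) Σ_m Y*_{lm}(Ω₁) Y_{lm}(Ω₂), m = −2…2:
  m=-2: (-0.04282 - 0.08045j) × (-0.09013 + 0.05679j) = 0.00843 + 0.00482j  (running Σ = 0.00843 + 0.00482j)
  m=-1: (0.16887 - 0.28120j) × (-0.09578 - 0.33171j) = -0.10945 - 0.02908j  (running Σ = -0.10102 - 0.02426j)
  m=0: (0.40755 + 0.00000j) × (0.36984 + 0.00000j) = 0.15073 + 0.00000j  (running Σ = 0.04971 - 0.02426j)
  m=1: (-0.16887 - 0.28120j) × (0.09578 - 0.33171j) = -0.10945 + 0.02908j  (running Σ = -0.05974 + 0.00482j)
  m=2: (-0.04282 + 0.08045j) × (-0.09013 - 0.05679j) = 0.00843 - 0.00482j  (running Σ = -0.05132 + 0.00000j)
Total Σ_m = -0.05132 + 0.00000j. Multiply by 2.513274: -0.12897 + 0.00000j. P_2(cos γ) = -0.128972

-0.128972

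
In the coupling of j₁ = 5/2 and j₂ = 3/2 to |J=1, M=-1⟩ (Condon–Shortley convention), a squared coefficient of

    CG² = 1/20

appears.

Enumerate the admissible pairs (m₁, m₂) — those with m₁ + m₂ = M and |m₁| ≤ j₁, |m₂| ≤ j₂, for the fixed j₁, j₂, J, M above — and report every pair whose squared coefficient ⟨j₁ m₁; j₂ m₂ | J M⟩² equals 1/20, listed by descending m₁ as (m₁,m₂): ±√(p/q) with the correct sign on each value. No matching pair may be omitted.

(1/2,-3/2): +√(1/20)

Admissible pairs with m₁+m₂ = M = -1: (-5/2,3/2), (-3/2,1/2), (-1/2,-1/2), (1/2,-3/2)
  (m₁,m₂)=(1/2,-3/2): CG² = 1/20, CG = +√(1/20)   ← matches the target
  (m₁,m₂)=(-1/2,-1/2): CG² = 3/20, CG = −√(3/20)
  (m₁,m₂)=(-3/2,1/2): CG² = 3/10, CG = +√(3/10)
  (m₁,m₂)=(-5/2,3/2): CG² = 1/2, CG = −√(1/2)
Pairs with CG² = 1/20: (1/2,-3/2): +√(1/20)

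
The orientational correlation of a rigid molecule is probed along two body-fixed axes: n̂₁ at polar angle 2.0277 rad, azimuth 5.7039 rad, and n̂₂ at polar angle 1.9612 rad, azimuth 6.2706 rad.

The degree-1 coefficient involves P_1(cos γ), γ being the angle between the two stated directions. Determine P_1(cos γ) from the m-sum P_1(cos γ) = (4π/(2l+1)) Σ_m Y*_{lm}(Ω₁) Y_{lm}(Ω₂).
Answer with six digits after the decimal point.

Expand P_1 via completeness: Σ_{m} conj(Y_{1,m}) at Ω₁ times Y_{1,m} at Ω₂ —
  term(m=-1) = (0.083576, -0.053181)   from Y*(Ω₁)=(0.259470, -0.169732), Y(Ω₂)=(0.319472, 0.004021)
  term(m=+0) = (0.040082, 0.000000)   from Y*(Ω₁)=(-0.215558, -0.000000), Y(Ω₂)=(-0.185943, 0.000000)
  term(m=+1) = (0.083576, 0.053181)   from Y*(Ω₁)=(-0.259470, -0.169732), Y(Ω₂)=(-0.319472, 0.004021)
Accumulated sum (0.207234, 0.000000); after 4π/(2l+1) scaling, (0.868058, 0.000000) ⇒ P_1 = 0.868058

0.868058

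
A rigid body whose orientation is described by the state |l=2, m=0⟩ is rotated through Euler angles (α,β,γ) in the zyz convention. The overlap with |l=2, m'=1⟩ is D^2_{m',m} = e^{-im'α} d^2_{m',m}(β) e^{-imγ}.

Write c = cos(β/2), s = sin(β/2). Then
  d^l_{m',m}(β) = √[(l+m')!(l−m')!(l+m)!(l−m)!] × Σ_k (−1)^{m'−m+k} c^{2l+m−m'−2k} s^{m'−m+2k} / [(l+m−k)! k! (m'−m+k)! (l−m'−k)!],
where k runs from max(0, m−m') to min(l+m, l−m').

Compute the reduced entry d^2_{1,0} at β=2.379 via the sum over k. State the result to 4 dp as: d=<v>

d=0.6117

d^2_{1,0}(β=2.3790) via the finite sum:
c=cos(2.379000/2)=0.372124, s=sin(2.379000/2)=0.928183; N=√[6·1·2·2]=4.898979
Admissible k: 0..1 (factorial args all ≥0)
  k=0: (−1)^1·4.8990/(2)·0.3721^3·0.9282^1 = -0.117158
  k=1: (−1)^2·4.8990/(2)·0.3721^1·0.9282^3 = +0.728894
d^2_{1,0}(2.3790) = -0.117158 +0.728894 = +0.611736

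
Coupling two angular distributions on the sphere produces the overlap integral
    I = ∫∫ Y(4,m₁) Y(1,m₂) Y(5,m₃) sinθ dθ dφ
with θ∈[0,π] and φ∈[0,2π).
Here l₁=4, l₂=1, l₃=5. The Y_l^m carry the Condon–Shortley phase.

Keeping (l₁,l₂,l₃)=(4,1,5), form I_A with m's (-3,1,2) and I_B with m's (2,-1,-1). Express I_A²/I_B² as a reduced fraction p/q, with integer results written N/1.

1/2

Same 4,1,5: normalisation and zero-m 3j drop out of the ratio.
A: Δ: 0! 8! 2! / 11! → 1/495; sum: t=0:+1/10080 = 1/10080; 3j²(4 1 5; -3 1 2) = Δ·Π!·Σ² = 1/165  (sign -1)
B: Δ: 0! 8! 2! / 11! → 1/495; sum: t=0:+1/2880 = 1/2880; 3j²(4 1 5; 2 -1 -1) = Δ·Π!·Σ² = 2/165  (sign +1)
I_A²/I_B² = (1/165)/(2/165) = 1/2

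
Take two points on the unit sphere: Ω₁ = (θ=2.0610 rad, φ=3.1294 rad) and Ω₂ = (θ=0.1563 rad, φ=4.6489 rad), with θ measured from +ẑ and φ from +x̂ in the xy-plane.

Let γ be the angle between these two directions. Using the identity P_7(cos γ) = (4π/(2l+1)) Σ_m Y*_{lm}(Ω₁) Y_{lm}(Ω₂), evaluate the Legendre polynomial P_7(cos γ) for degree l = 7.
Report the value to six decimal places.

Term-by-term m-sum for l=7 (normalisation 4π/15 = 0.837758):
  term(m=-7) = (-0.000000, 0.000000)   from Y*(Ω₁)=(-0.207261, 0.017733), Y(Ω₂)=(0.000000, -0.000001)
  term(m=-6) = (0.000010, 0.000003)   from Y*(Ω₁)=(-0.414246, 0.030359), Y(Ω₂)=(-0.000024, -0.000010)
  term(m=-5) = (0.000037, -0.000140)   from Y*(Ω₁)=(-0.368313, 0.022481), Y(Ω₂)=(-0.000122, 0.000372)
  term(m=-4) = (0.000100, 0.000021)   from Y*(Ω₁)=(0.024763, -0.001209), Y(Ω₂)=(0.003990, 0.001036)
  term(m=-3) = (0.001672, -0.010781)   from Y*(Ω₁)=(0.349494, -0.012789), Y(Ω₂)=(0.005906, -0.030631)
  term(m=-2) = (-0.022055, -0.002271)   from Y*(Ω₁)=(0.135065, -0.003294), Y(Ω₂)=(-0.162782, -0.020782)
  term(m=-1) = (0.008183, -0.159378)   from Y*(Ω₁)=(-0.297258, 0.003625), Y(Ω₂)=(-0.034060, 0.535746)
  term(m=+0) = (-0.131180, -0.000000)   from Y*(Ω₁)=(-0.175070, -0.000000), Y(Ω₂)=(0.749302, 0.000000)
  term(m=+1) = (0.008183, 0.159378)   from Y*(Ω₁)=(0.297258, 0.003625), Y(Ω₂)=(0.034060, 0.535746)
  term(m=+2) = (-0.022055, 0.002271)   from Y*(Ω₁)=(0.135065, 0.003294), Y(Ω₂)=(-0.162782, 0.020782)
  term(m=+3) = (0.001672, 0.010781)   from Y*(Ω₁)=(-0.349494, -0.012789), Y(Ω₂)=(-0.005906, -0.030631)
  term(m=+4) = (0.000100, -0.000021)   from Y*(Ω₁)=(0.024763, 0.001209), Y(Ω₂)=(0.003990, -0.001036)
  term(m=+5) = (0.000037, 0.000140)   from Y*(Ω₁)=(0.368313, 0.022481), Y(Ω₂)=(0.000122, 0.000372)
  term(m=+6) = (0.000010, -0.000003)   from Y*(Ω₁)=(-0.414246, -0.030359), Y(Ω₂)=(-0.000024, 0.000010)
  term(m=+7) = (-0.000000, -0.000000)   from Y*(Ω₁)=(0.207261, 0.017733), Y(Ω₂)=(-0.000000, -0.000001)
Accumulated sum (-0.155286, 0.000000); after 4π/(2l+1) scaling, (-0.130092, 0.000000) ⇒ P_7 = -0.130092

-0.130092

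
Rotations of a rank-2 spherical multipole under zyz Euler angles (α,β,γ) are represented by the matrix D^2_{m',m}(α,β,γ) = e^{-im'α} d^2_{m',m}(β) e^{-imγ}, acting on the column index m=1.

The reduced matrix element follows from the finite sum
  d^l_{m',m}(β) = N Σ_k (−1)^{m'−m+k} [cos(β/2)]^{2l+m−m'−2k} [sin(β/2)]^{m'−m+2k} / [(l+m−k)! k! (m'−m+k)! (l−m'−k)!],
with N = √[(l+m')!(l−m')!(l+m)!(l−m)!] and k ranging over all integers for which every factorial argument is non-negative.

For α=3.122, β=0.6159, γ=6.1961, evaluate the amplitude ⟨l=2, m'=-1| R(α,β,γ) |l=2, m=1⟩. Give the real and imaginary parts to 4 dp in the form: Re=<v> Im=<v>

D^2_{-1,1}(3.1220,0.6159,6.1961) = e^{-i·-1·3.1220}·d^2_{-1,1}(0.6159)·e^{-i·1·6.1961}. Compute d first:
With c≡cos(β/2)=0.952957 and s≡sin(β/2)=0.303106, N=[1·6·6·1]^{1/2}=6.000000
k∈{2,3} keeps every argument non-negative
  k=2: (−1)^0·6.0000/(2)·0.9530^2·0.3031^2 = +0.250297
  k=3: (−1)^1·6.0000/(6)·0.9530^0·0.3031^4 = -0.008441
d^2_{-1,1}(0.6159) = +0.250297 -0.008441 = +0.241857
Phases: e^{-i·(-1)·3.1220}=-0.999808+0.019591i, e^{-i·(1)·6.1961}=+0.996210+0.086975i ⇒ D=-0.241306-0.016311i

Re=-0.2413 Im=-0.0163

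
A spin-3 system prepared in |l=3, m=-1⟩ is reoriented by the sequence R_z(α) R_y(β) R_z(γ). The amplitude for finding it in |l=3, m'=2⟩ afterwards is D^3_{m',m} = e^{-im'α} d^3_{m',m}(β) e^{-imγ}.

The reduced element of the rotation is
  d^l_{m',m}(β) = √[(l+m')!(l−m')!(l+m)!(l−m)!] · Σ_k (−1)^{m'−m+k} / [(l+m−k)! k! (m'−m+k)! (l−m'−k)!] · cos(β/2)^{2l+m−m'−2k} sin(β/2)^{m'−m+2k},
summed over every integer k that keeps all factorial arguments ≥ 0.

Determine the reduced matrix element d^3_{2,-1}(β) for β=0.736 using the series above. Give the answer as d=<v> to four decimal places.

d=-0.2214

d^3_{2,-1}(β=0.7360) via the finite sum:
With c≡cos(β/2)=0.933049 and s≡sin(β/2)=0.359750, N=[120·1·2·24]^{1/2}=75.894664
Admissible k: 0..1 (factorial args all ≥0)
  k=0: (−1)^3·75.8947/(12)·0.9330^3·0.3598^3 = -0.239191
  k=1: (−1)^4·75.8947/(24)·0.9330^1·0.3598^5 = +0.017779
d^3_{2,-1}(0.7360) = -0.239191 +0.017779 = -0.221412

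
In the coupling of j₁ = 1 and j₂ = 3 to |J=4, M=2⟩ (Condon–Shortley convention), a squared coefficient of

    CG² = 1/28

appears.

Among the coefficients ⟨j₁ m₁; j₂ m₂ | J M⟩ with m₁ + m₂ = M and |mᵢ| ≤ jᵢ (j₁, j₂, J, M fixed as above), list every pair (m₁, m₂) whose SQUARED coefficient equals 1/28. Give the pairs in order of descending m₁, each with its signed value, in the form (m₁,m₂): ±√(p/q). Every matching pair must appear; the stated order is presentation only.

(-1,3): +√(1/28)

Admissible pairs with m₁+m₂ = M = 2: (-1,3), (0,2), (1,1)
  (m₁,m₂)=(1,1): CG² = 15/28, CG = +√(15/28)
  (m₁,m₂)=(0,2): CG² = 3/7, CG = +√(3/7)
  (m₁,m₂)=(-1,3): CG² = 1/28, CG = +√(1/28)   ← matches the target
Pairs with CG² = 1/28: (-1,3): +√(1/28)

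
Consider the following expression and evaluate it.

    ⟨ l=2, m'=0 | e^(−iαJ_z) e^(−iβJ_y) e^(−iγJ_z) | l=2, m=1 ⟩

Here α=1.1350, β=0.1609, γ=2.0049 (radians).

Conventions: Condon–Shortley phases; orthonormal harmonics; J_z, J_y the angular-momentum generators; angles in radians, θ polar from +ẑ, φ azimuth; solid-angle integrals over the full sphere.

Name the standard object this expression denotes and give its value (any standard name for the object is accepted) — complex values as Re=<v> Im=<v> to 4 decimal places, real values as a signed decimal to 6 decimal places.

This is a Wigner D-matrix element — the rotation-matrix element ⟨l m'| R(α,β,γ) |l m⟩ in the angular-momentum basis.
Split into d^2_{0,1}(β=0.1609) × two z-phases.
With c≡cos(β/2)=0.996766 and s≡sin(β/2)=0.080363, N=[2·2·6·1]^{1/2}=4.898979
k: max(0,(1)−(0))=1 … min(2+(1),2−(0))=2
  k=1: (−1)^0·4.8990/(2)·0.9968^3·0.0804^1 = +0.194945
  k=2: (−1)^1·4.8990/(2)·0.9968^1·0.0804^3 = -0.001267
d^2_{0,1}(0.1609) = +0.194945 -0.001267 = +0.193678
D = (+1.000000+0.000000i)·(+0.193678)·(-0.420597-0.907247i) = -0.081460-0.175714i

Wigner D-matrix element, Re=-0.0815 Im=-0.1757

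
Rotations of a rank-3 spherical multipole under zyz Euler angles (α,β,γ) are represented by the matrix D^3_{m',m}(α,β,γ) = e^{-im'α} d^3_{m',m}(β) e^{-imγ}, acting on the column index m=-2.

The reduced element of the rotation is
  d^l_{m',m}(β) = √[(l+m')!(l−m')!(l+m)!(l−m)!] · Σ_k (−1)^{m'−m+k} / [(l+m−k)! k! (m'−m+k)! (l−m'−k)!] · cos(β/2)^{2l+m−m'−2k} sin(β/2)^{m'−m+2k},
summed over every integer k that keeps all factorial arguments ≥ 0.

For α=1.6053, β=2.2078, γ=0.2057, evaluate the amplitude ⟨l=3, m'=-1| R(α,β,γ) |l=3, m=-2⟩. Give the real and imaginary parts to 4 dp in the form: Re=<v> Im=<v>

Re=-0.1546 Im=0.3235

First d^3_{-1,-2}(β=2.2078), then the phase factors e^{-i(-1)α} and e^{-i(-2)γ}:
Half-angle: c=0.450117, s=0.892970. N=√(2·24·1·120)=75.894664
k∈{0,1} keeps every argument non-negative
  k=0: (−1)^1·75.8947/(24)·0.4501^5·0.8930^1 = -0.052175
  k=1: (−1)^2·75.8947/(12)·0.4501^3·0.8930^3 = +0.410692
d^3_{-1,-2}(2.2078) = -0.052175 +0.410692 = +0.358517
D = (-0.034497+0.999405i)·(+0.358517)·(+0.916562+0.399893i) = -0.154619+0.323462i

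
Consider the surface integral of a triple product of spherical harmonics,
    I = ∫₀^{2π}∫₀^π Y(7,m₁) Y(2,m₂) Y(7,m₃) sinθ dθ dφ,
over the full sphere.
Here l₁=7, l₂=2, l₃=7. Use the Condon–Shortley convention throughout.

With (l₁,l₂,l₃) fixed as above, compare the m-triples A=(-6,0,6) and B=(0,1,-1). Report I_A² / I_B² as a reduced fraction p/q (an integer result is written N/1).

676/21

Shared (l₁,l₂,l₃)=(7,2,7): N and (l;000)² cancel in I_A²/I_B².
A: Δ = 2!·12!·2!/17! = 1/185640; Racah Σ t=1..2: t=1:−1/479001600 t=2:+1/159667200 = 1/239500800; ⇒ 3j(7 2 7; -6 0 6)² = 26/1785, sgn -1
B: Δ = 2!·12!·2!/17! = 1/185640; Racah Σ t=1..2: t=1:−1/1036800 t=2:+1/1209600 = -1/7257600; ⇒ 3j(7 2 7; 0 1 -1)² = 1/2210, sgn -1
I_A²/I_B² = (26/1785)/(1/2210) = 676/21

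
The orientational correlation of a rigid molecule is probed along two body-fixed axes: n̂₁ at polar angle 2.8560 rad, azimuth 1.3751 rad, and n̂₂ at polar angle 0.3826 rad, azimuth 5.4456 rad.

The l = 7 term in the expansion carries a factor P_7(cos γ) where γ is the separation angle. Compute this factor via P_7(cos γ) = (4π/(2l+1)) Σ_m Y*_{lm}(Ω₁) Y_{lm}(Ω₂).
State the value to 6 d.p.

Term-by-term m-sum for l=7 (normalisation 4π/15 = 0.837758):
  term(m=-7) = -0.000000+0.000000i   from Y*(Ω₁)=-0.000069-0.000014i, Y(Ω₂)=+0.000462-0.000206i
  term(m=-6) = -0.000003-0.000003i   from Y*(Ω₁)=+0.000347-0.000828i, Y(Ω₂)=+0.001448-0.004471i
  term(m=-5) = +0.000013-0.000193i   from Y*(Ω₁)=+0.005926+0.003988i, Y(Ω₂)=-0.013576-0.023468i
  term(m=-4) = +0.003617-0.002339i   from Y*(Ω₁)=-0.028202+0.028055i, Y(Ω₂)=-0.105939-0.022442i
  term(m=-3) = +0.044149+0.016360i   from Y*(Ω₁)=-0.086934-0.130659i, Y(Ω₂)=-0.242623+0.176468i
  term(m=-2) = +0.062566+0.211966i   from Y*(Ω₁)=+0.384741-0.158776i, Y(Ω₂)=-0.055321+0.528102i
  term(m=-1) = -0.159597+0.213512i   from Y*(Ω₁)=+0.120674+0.608749i, Y(Ω₂)=+0.287472+0.319159i
  term(m=+0) = +0.036881+0.000000i   from Y*(Ω₁)=-0.156169-0.000000i, Y(Ω₂)=-0.236160+0.000000i
  term(m=+1) = -0.159597-0.213512i   from Y*(Ω₁)=-0.120674+0.608749i, Y(Ω₂)=-0.287472+0.319159i
  term(m=+2) = +0.062566-0.211966i   from Y*(Ω₁)=+0.384741+0.158776i, Y(Ω₂)=-0.055321-0.528102i
  term(m=+3) = +0.044149-0.016360i   from Y*(Ω₁)=+0.086934-0.130659i, Y(Ω₂)=+0.242623+0.176468i
  term(m=+4) = +0.003617+0.002339i   from Y*(Ω₁)=-0.028202-0.028055i, Y(Ω₂)=-0.105939+0.022442i
  term(m=+5) = +0.000013+0.000193i   from Y*(Ω₁)=-0.005926+0.003988i, Y(Ω₂)=+0.013576-0.023468i
  term(m=+6) = -0.000003+0.000003i   from Y*(Ω₁)=+0.000347+0.000828i, Y(Ω₂)=+0.001448+0.004471i
  term(m=+7) = -0.000000-0.000000i   from Y*(Ω₁)=+0.000069-0.000014i, Y(Ω₂)=-0.000462-0.000206i
Accumulated sum -0.061629+0.000000i; after 4π/(2l+1) scaling, -0.051630+0.000000i ⇒ P_7 = -0.051630

-0.051630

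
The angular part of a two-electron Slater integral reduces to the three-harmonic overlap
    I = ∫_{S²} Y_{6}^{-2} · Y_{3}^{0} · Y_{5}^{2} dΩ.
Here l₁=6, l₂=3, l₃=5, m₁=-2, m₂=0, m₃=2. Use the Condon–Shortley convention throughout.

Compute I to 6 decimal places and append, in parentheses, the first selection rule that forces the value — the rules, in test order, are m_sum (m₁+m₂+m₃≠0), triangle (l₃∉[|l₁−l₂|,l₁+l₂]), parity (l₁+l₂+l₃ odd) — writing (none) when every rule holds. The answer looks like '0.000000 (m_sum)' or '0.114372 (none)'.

m-sum 0 ✓  L=14 even ✓  3≤5≤9 ✓
Π(2lᵢ+1) = 13×7×11 = 1001
triangle coeff Δ(6,3,5) = 1/675675
Σ_t [1,3]: t=1:−1/8640 t=2:+1/2304 t=3:−1/8640 = 7/34560
(3j)²=7/429 [(6 3 5; 0 0 0)], sign=-1
Σ_t [1,3]: t=1:−1/60480 t=2:+1/5760 t=3:−1/8640 = 1/24192
(3j)²=8/3003 [(6 3 5; -2 0 2)], sign=-1
⇒ 4πI² = 56/1287
I = (+1)√(56/1287/(4π)) = 0.05884368
No selection rule forces the value: the integral is nonzero (none).

0.058844 (none)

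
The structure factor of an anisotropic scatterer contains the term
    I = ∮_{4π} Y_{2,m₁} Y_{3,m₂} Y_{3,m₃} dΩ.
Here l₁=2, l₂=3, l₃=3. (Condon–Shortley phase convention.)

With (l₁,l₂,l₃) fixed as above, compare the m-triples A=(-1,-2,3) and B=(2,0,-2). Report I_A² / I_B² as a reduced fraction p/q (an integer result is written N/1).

Shared (l₁,l₂,l₃)=(2,3,3): N and (l;000)² cancel in I_A²/I_B².
A: Δ = 2!·2!·4!/9! = 1/3780; Racah Σ t=1..1: t=1:−1/48 = -1/48; ⇒ 3j(2 3 3; -1 -2 3)² = 5/84, sgn -1
B: Δ = 2!·2!·4!/9! = 1/3780; Racah Σ t=0..0: t=0:+1/24 = 1/24; ⇒ 3j(2 3 3; 2 0 -2)² = 1/21, sgn -1
I_A²/I_B² = (5/84)/(1/21) = 5/4

5/4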